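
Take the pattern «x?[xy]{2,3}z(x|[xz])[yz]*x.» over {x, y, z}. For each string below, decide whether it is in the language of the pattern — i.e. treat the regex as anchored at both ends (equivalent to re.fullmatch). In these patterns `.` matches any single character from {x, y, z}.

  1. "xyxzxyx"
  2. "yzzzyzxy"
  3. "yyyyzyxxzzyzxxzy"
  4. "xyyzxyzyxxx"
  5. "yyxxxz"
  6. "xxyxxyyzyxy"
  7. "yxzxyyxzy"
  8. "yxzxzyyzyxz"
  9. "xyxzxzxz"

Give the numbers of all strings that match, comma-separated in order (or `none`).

8, 9

1. "xyxzxyx" → no match
2. "yzzzyzxy" → no match
3 → no match
4. "xyyzxyzyxxx" → no match
5. "yyxxxz" → no match
6. "xxyxxyyzyxy" → no match
7. "yxzxyyxzy" → no match
8. "yxzxzyyzyxz" → match
9. "xyxzxzxz" → match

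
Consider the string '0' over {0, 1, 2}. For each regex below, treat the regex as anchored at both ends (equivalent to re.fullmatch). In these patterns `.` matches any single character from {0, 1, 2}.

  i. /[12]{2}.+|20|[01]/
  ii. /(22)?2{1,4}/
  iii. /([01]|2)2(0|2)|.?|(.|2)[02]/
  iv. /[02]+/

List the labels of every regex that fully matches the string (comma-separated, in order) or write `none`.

i → match
ii → no match — must end with '2'
iii → match
iv → match

i, iii, iv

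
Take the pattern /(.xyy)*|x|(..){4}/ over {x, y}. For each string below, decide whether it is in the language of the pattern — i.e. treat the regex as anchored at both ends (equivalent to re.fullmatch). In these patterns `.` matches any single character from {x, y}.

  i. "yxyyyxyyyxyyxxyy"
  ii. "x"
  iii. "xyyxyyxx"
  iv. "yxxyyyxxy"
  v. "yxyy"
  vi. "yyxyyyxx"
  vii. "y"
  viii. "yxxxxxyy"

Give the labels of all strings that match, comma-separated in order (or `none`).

i, ii, iii, v, vi, viii

i → match
ii → match
iii → match
iv → no match
v → match
vi → match
vii → no match
viii → match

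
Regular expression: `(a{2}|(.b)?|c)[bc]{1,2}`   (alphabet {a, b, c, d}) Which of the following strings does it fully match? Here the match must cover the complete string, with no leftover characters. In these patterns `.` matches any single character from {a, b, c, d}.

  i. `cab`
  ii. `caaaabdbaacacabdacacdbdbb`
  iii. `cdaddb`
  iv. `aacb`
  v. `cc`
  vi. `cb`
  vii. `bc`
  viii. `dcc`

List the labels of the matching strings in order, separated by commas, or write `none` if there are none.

i → no match
ii → no match
iii → no match
iv → match
v → match
vi → match
vii → match
viii → no match

iv, v, vi, vii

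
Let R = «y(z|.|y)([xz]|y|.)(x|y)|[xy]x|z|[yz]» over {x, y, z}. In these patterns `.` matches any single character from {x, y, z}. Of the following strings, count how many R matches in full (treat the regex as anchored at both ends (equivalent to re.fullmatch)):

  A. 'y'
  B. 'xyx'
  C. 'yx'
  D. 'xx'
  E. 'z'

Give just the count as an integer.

4

A → match
B → no match
C → match
D → match
E → match
Total matched: 4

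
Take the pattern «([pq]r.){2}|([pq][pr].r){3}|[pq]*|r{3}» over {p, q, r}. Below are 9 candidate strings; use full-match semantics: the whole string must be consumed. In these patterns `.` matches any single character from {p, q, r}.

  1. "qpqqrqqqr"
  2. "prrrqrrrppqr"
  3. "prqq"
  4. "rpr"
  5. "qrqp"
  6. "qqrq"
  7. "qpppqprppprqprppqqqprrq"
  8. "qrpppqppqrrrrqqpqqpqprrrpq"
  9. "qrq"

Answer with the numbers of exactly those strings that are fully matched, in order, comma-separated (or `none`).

2

1 → no match
2 → match
3 → no match
4 → no match
5 → no match
6 → no match
7 → no match
8 → no match
9 → no match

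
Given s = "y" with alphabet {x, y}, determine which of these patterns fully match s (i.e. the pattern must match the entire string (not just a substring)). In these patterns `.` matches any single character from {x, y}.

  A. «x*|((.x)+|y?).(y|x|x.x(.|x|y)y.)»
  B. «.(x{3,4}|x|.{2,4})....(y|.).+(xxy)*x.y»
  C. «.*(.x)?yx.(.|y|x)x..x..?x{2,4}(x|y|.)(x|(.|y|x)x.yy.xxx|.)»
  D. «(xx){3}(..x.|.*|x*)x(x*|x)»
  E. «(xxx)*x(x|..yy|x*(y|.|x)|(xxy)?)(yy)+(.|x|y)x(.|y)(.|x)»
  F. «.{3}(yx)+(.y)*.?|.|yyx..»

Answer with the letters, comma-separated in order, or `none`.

F

A → no match
B → no match
C → no match
D → no match — must start with "xx"
E → no match
F → match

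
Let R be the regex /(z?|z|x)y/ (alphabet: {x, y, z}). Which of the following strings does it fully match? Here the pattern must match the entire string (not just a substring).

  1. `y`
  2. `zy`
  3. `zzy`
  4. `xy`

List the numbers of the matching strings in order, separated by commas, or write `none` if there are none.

1, 2, 4

1. `y` → match
2. `zy` → match
3. `zzy` → no match
4. `xy` → match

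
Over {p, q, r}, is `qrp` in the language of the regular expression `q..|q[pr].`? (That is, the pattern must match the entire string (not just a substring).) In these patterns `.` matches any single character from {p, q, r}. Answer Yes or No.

Yes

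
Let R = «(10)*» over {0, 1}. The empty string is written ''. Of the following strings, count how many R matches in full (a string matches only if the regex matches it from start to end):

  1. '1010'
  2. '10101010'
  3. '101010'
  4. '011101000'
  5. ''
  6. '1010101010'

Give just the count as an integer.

5

1 → match
2 → match
3 → match
4 → no match
5 → match
6 → match
Total matched: 5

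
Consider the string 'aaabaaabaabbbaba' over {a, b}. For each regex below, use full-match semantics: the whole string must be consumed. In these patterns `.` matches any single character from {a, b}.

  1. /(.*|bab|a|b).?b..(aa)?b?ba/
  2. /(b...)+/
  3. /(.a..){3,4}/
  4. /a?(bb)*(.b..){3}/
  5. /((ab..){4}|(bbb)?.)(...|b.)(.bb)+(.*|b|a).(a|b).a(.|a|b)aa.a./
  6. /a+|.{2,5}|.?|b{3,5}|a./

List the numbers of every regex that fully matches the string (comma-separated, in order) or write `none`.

1, 3

1 → match
2 → no match — must start with 'b'
3 → match
4 → no match
5 → no match
6 → no match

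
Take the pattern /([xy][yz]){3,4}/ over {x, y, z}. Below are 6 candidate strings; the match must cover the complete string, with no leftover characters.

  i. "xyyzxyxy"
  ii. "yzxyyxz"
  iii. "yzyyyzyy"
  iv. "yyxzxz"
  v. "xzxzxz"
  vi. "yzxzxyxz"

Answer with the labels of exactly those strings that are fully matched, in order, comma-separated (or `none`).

i, iii, iv, v, vi

i → match
ii → no match
iii → match
iv → match
v → match
vi → match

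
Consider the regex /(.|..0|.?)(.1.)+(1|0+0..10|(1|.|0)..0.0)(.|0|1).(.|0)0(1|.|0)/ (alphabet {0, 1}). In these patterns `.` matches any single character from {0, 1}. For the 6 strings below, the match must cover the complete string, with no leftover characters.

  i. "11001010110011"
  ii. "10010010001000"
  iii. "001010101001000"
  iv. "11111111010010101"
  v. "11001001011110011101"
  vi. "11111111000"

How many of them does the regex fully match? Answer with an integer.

1

i → no match
ii → no match
iii → match
iv → no match
v → no match
vi → no match
Total matched: 1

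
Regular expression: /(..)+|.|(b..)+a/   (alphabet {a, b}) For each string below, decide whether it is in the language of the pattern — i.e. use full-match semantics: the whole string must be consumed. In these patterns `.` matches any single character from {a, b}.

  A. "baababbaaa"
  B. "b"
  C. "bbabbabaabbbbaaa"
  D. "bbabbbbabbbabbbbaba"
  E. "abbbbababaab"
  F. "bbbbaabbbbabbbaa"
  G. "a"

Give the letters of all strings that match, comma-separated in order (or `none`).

A, B, C, D, E, F, G

A → match
B → match
C → match
D → match
E → match
F → match
G → match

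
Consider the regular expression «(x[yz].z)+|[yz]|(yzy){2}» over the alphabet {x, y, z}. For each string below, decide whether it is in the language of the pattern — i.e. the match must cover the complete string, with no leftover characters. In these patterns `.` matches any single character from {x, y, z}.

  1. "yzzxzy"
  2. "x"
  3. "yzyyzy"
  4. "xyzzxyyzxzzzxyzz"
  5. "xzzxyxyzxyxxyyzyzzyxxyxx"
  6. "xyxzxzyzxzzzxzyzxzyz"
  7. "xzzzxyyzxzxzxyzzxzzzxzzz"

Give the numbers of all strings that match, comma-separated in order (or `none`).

1 → no match
2 → no match
3 → match
4 → match
5 → no match
6 → match
7 → match

3, 4, 6, 7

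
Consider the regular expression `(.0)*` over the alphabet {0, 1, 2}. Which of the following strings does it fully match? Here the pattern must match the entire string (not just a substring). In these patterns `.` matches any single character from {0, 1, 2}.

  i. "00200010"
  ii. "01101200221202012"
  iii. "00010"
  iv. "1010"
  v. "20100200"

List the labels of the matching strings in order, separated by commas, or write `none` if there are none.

i → match
ii → no match
iii → no match
iv → match
v → no match

i, iv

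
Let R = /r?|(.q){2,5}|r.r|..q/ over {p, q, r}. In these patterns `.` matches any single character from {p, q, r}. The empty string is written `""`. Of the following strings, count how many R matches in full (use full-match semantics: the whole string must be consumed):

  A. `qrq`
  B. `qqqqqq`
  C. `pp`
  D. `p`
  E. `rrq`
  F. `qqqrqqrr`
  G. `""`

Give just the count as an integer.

4

A. `qrq` → match
B. `qqqqqq` → match
C. `pp` → no match
D. `p` → no match
E. `rrq` → match
F. `qqqrqqrr` → no match
G. `""` → match
Total matched: 4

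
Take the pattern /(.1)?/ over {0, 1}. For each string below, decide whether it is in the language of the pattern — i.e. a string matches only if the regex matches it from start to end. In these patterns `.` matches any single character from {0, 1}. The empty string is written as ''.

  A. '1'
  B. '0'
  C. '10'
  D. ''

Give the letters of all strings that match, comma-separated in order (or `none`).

A → no match
B → no match
C → no match
D → match

D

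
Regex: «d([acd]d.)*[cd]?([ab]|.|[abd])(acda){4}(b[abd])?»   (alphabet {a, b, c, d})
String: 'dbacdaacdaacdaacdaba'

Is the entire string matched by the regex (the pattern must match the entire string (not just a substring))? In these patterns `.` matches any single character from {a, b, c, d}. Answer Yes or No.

Yes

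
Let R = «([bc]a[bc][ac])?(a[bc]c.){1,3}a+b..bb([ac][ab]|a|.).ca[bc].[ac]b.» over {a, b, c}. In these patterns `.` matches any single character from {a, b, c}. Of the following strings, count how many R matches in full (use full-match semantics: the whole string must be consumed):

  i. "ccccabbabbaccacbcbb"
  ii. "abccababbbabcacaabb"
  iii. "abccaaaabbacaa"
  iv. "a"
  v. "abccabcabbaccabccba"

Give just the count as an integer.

2

i → no match
ii → match
iii → no match
iv → no match
v → match
Total matched: 2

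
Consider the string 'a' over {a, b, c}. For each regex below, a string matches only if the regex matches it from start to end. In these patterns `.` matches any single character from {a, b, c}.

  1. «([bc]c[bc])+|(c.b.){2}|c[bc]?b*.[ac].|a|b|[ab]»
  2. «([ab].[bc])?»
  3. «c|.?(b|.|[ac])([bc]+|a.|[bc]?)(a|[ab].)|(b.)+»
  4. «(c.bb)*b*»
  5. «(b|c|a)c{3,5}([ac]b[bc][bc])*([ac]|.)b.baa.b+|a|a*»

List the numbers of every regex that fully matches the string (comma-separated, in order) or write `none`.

1, 5

1 → match
2 → no match
3 → no match
4 → no match
5 → match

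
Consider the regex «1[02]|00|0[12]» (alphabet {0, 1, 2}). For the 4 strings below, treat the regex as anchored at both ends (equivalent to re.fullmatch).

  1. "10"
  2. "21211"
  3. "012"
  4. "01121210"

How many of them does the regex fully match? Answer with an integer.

1 → match
2 → no match
3 → no match
4 → no match
Total matched: 1

1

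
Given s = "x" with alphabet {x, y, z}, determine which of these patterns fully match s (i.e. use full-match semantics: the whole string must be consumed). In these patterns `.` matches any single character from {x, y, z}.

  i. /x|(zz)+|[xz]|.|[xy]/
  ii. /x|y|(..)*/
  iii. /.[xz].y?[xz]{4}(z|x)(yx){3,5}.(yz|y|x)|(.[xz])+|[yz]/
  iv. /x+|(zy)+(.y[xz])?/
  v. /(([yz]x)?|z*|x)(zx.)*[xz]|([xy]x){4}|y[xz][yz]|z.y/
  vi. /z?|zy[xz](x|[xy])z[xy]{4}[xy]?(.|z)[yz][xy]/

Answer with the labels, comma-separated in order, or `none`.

i → match
ii → match
iii → no match
iv → match
v → match
vi → no match

i, ii, iv, v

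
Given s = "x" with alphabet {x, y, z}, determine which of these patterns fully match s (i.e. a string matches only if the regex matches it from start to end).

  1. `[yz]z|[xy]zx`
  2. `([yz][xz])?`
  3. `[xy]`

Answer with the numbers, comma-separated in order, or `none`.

1 → no match
2 → no match
3 → match

3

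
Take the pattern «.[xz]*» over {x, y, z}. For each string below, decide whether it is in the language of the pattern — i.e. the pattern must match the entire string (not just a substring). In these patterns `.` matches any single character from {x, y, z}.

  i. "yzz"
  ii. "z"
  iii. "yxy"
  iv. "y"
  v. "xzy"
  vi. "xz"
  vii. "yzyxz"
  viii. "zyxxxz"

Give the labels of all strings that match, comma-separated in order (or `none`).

i, ii, iv, vi

i → match
ii → match
iii → no match
iv → match
v → no match
vi → match
vii → no match
viii → no match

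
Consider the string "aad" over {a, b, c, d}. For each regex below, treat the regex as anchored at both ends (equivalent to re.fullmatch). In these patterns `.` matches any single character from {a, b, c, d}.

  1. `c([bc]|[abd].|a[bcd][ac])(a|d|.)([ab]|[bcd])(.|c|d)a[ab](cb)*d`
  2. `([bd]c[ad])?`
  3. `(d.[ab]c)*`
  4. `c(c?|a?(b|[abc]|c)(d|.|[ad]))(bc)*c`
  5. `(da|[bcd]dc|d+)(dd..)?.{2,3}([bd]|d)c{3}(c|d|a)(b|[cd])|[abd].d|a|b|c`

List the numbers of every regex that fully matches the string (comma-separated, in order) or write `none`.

1 → no match — must start with "c"
2 → no match
3 → no match
4 → no match — must start with "c"
5 → match

5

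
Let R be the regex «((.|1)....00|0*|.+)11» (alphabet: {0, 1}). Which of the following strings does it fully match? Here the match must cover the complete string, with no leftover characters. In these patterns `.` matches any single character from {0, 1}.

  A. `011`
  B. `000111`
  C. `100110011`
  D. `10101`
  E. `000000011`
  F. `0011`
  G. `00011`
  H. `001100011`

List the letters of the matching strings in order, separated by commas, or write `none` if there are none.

A, B, C, E, F, G, H

A → match
B → match
C → match
D → no match — must end with `11`
E → match
F → match
G → match
H → match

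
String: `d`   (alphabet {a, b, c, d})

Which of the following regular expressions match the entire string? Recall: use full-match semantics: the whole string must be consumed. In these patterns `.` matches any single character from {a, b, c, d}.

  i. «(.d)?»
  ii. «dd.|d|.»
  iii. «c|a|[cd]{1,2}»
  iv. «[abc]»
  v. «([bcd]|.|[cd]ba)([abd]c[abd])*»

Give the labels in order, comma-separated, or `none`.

ii, iii, v

i → no match
ii → match
iii → match
iv → no match
v → match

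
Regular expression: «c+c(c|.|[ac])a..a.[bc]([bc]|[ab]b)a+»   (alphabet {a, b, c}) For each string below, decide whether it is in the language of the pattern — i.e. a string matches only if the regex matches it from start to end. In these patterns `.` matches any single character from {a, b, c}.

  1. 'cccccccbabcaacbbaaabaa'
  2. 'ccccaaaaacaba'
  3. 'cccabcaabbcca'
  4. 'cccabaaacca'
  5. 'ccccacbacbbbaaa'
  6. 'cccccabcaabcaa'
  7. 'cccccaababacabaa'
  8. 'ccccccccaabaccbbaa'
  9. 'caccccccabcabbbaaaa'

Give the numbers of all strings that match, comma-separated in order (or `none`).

2, 4, 5, 6, 8

1 → no match
2 → match
3 → no match
4 → match
5 → match
6 → match
7 → no match
8 → match
9 → no match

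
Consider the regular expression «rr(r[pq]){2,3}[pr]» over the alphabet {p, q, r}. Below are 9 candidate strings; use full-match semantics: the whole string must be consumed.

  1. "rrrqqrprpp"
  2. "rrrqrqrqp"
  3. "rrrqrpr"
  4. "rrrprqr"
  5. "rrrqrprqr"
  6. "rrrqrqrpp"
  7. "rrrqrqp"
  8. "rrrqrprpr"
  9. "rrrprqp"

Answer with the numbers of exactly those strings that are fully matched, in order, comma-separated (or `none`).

2, 3, 4, 5, 6, 7, 8, 9

1. "rrrqqrprpp" → no match
2. "rrrqrqrqp" → match
3. "rrrqrpr" → match
4. "rrrprqr" → match
5. "rrrqrprqr" → match
6. "rrrqrqrpp" → match
7. "rrrqrqp" → match
8. "rrrqrprpr" → match
9. "rrrprqp" → match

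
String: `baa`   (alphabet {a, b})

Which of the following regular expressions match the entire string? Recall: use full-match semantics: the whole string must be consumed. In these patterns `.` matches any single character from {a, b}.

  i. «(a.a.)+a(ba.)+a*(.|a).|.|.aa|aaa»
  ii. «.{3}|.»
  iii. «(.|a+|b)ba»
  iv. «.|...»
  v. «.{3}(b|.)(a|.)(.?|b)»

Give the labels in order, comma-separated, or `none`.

i, ii, iv

i → match
ii → match
iii → no match — must end with `ba`
iv → match
v → no match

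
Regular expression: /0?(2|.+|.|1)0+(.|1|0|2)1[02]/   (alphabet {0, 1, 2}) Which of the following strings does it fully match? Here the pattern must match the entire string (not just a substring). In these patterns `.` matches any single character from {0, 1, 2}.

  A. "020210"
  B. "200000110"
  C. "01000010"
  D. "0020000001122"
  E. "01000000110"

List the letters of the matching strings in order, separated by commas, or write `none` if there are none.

A, B, C, E

A. "020210" → match
B. "200000110" → match
C. "01000010" → match
D → no match
E. "01000000110" → match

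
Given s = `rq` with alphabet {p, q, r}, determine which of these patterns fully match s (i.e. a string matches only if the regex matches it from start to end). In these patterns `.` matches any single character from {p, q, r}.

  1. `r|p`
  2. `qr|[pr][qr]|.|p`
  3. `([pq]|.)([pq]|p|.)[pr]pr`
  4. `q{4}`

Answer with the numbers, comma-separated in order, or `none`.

2

1 → no match
2 → match
3 → no match — must end with `pr`
4 → no match — must start with `q`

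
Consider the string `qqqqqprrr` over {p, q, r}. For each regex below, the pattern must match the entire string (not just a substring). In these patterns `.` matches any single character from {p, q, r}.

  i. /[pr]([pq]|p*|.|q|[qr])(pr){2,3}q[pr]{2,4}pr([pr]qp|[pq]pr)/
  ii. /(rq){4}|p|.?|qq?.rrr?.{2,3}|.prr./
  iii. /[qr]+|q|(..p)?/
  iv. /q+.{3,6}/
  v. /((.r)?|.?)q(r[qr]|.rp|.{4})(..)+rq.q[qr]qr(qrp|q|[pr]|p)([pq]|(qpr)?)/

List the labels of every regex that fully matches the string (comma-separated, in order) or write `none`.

i → no match
ii → no match
iii → no match
iv → match
v → no match

iv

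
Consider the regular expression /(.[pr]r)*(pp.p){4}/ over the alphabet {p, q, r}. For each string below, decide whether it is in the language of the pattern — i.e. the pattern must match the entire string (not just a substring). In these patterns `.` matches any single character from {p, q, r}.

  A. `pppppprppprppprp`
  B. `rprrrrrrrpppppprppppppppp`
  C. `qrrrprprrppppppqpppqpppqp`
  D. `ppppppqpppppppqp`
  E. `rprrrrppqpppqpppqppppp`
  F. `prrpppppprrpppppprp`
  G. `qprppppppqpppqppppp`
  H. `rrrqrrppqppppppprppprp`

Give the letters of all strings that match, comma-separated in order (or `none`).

A, B, C, D, E, G, H

A → match
B → match
C → match
D → match
E → match
F → no match
G → match
H → match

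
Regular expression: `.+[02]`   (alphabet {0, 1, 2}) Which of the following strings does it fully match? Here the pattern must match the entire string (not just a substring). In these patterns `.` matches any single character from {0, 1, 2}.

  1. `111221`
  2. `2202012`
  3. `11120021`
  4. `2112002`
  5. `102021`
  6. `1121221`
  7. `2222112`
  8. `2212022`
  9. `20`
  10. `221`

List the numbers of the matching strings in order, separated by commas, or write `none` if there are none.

2, 4, 7, 8, 9

1 → no match
2 → match
3 → no match
4 → match
5 → no match
6 → no match
7 → match
8 → match
9 → match
10 → no match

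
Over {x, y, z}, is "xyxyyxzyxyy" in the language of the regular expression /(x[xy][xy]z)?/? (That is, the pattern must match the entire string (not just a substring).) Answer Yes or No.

No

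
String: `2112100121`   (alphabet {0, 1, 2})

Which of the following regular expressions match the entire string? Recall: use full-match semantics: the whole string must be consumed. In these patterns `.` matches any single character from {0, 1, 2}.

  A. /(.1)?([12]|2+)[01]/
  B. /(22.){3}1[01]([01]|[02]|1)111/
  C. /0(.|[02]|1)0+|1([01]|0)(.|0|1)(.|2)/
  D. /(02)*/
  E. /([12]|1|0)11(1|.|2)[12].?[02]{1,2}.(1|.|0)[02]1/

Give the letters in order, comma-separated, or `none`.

E

A → no match
B → no match — must start with `22`
C → no match
D → no match
E → match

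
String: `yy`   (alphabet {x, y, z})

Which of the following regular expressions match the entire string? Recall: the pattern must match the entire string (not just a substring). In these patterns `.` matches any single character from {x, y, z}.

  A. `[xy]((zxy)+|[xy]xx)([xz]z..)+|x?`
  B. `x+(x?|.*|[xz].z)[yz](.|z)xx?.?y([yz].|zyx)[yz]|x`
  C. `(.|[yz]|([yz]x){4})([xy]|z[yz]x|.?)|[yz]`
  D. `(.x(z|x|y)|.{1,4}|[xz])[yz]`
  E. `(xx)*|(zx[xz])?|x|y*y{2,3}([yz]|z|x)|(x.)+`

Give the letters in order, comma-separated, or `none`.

C, D

A → no match
B → no match — must start with `x`
C → match
D → match
E → no match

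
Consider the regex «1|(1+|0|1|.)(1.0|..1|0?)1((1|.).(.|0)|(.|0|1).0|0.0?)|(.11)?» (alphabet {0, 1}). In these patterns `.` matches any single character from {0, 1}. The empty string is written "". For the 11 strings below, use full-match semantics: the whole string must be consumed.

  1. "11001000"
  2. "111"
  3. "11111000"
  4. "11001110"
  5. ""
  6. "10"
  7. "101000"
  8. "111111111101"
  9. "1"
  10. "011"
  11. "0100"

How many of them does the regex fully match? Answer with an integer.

10

1 → match
2 → match
3 → match
4 → match
5 → match
6 → no match
7 → match
8 → match
9 → match
10 → match
11 → match
Total matched: 10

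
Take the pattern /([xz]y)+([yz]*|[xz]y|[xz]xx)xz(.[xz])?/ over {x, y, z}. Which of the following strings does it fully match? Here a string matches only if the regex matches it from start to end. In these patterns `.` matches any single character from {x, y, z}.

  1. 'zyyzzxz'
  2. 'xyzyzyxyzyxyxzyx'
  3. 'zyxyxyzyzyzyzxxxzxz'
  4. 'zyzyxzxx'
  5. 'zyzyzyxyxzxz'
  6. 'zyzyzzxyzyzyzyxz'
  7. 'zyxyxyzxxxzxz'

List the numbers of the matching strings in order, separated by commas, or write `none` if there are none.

1, 2, 3, 4, 5, 7

1 → match
2 → match
3 → match
4 → match
5 → match
6 → no match
7 → match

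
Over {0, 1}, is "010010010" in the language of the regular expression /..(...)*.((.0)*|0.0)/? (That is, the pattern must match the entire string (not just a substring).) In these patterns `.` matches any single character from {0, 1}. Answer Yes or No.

Yes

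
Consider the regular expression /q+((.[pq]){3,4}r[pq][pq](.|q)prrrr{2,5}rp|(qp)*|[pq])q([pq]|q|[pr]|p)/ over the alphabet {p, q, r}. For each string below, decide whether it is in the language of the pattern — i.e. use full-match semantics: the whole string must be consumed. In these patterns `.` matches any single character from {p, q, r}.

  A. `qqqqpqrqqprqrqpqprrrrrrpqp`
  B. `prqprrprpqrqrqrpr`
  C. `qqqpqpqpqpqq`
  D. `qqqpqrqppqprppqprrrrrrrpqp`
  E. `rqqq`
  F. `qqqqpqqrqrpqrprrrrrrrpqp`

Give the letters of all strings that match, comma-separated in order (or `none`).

A, C, D, F

A → match
B → no match — must start with `q`
C → match
D → match
E → no match — must start with `q`
F → match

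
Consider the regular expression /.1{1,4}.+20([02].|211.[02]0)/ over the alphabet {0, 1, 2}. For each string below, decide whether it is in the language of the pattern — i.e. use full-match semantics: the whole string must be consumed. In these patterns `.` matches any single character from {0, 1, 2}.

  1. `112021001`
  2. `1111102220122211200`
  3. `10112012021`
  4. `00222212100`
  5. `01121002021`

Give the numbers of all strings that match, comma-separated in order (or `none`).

1 → no match
2 → no match
3 → no match
4 → no match
5 → match

5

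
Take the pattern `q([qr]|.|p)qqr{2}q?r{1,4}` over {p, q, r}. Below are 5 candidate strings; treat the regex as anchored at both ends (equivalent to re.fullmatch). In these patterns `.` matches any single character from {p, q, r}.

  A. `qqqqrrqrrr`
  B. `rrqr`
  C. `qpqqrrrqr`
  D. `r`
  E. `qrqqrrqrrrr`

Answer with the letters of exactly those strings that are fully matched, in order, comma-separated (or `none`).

A, E

A → match
B → no match — must start with `q`
C → no match
D → no match — must start with `q`
E → match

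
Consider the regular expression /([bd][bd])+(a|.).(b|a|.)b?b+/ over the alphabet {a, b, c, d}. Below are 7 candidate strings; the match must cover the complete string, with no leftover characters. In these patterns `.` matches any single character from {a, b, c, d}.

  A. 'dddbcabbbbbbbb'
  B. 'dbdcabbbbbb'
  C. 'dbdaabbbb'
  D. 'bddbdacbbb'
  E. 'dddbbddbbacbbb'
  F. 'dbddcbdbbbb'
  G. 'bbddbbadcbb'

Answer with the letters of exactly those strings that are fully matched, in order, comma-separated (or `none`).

A → match
B → match
C → match
D → match
E → match
F → match
G → match

A, B, C, D, E, F, G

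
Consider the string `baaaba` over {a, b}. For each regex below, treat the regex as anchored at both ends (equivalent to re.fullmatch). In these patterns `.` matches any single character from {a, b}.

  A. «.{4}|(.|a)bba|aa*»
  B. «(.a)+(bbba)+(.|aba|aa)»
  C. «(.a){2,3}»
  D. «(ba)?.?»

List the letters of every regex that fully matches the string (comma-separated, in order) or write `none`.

C

A → no match
B → no match
C → match
D → no match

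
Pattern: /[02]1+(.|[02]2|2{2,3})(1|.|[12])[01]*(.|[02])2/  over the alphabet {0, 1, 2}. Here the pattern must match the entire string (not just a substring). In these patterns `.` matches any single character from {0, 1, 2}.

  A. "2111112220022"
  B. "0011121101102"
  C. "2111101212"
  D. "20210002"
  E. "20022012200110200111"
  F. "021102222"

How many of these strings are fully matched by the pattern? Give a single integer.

A → match
B → no match
C → no match
D → no match
E → no match — must end with "2"
F → no match
Total matched: 1

1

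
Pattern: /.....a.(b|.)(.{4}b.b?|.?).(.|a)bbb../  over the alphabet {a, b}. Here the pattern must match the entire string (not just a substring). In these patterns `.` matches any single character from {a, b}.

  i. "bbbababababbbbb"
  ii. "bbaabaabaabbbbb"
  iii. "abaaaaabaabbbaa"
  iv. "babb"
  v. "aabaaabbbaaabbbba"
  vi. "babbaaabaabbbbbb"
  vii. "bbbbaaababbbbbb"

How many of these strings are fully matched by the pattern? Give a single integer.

5

i → match
ii → match
iii → match
iv → no match
v → no match
vi → match
vii → match
Total matched: 5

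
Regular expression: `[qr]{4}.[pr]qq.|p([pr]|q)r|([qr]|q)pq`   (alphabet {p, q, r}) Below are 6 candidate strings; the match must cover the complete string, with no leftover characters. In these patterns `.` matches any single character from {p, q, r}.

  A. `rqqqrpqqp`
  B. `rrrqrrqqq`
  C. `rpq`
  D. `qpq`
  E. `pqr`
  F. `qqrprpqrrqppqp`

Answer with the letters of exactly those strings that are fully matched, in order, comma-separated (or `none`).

A, B, C, D, E

A → match
B → match
C → match
D → match
E → match
F → no match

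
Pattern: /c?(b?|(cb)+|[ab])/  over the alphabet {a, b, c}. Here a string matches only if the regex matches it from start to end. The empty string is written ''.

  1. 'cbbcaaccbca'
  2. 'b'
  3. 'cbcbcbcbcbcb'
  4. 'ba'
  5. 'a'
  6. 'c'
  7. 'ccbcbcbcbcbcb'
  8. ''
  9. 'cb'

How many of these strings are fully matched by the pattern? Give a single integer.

7

1 → no match
2 → match
3 → match
4 → no match
5 → match
6 → match
7 → match
8 → match
9 → match
Total matched: 7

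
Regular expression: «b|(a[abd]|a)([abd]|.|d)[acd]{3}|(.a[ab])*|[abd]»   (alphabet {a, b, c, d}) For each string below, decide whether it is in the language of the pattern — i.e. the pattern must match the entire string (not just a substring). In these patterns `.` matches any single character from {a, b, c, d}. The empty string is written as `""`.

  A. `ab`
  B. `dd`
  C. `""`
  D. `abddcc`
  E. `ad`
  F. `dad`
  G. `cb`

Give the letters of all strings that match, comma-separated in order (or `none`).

A → no match
B → no match
C → match
D → match
E → no match
F → no match
G → no match

C, D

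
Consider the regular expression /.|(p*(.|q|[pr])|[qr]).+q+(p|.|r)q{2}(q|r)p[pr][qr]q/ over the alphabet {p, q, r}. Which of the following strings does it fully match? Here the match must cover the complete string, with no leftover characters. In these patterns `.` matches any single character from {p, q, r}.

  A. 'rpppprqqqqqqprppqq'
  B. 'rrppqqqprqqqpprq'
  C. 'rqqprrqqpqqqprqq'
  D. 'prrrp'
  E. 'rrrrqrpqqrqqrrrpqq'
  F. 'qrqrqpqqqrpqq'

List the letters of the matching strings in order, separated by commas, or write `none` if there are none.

C

A → no match
B → no match
C → match
D → no match
E → no match
F → no match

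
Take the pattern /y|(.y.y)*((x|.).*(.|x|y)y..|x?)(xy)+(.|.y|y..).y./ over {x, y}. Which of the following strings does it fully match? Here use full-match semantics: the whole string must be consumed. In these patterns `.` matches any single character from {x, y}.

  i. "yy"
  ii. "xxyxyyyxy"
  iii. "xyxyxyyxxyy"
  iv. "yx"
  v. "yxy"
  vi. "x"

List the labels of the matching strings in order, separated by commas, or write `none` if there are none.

i → no match
ii → no match
iii → no match
iv → no match
v → no match
vi → no match

none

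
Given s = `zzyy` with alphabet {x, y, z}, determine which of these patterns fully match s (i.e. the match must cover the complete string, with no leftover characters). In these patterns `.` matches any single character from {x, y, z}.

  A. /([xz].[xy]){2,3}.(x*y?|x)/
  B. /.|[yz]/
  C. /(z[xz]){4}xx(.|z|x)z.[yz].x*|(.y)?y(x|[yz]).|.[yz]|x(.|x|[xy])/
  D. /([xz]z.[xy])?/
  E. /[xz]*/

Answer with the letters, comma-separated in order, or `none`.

A → no match
B → no match
C → no match
D → match
E → no match

D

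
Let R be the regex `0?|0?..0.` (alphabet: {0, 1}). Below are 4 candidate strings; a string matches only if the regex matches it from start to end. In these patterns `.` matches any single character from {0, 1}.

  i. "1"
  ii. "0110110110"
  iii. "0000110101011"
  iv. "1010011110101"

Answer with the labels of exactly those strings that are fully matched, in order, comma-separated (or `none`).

none

i → no match
ii → no match
iii → no match
iv → no match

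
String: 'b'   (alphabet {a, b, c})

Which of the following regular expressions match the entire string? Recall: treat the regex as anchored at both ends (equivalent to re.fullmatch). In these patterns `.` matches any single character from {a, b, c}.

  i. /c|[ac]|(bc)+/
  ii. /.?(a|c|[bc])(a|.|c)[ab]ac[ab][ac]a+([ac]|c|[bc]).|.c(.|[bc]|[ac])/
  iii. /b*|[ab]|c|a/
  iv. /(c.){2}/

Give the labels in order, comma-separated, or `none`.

iii

i → no match
ii → no match
iii → match
iv → no match — must start with 'c'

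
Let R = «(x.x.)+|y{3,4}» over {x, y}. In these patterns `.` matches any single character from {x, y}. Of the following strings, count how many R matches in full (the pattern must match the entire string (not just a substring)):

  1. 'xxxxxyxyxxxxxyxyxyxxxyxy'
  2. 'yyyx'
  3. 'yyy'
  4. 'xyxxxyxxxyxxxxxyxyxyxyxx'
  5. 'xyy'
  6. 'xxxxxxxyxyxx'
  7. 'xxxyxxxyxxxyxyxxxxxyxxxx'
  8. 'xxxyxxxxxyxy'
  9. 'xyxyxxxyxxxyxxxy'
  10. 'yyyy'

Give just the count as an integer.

8

1 → match
2 → no match
3 → match
4 → match
5 → no match
6 → match
7 → match
8 → match
9 → match
10 → match
Total matched: 8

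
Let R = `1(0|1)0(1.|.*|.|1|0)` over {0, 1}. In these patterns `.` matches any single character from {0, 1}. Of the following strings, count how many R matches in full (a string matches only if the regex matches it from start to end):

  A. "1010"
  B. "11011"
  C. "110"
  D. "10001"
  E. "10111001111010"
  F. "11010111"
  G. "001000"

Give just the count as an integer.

4

A → no match
B → match
C → match
D → match
E → no match
F → match
G → no match — must start with "1"
Total matched: 4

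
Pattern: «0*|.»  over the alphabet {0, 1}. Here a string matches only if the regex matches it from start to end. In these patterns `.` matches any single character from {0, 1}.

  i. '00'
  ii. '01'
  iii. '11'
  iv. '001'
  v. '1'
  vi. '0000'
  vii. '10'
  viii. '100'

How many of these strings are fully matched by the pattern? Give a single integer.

3

i → match
ii → no match
iii → no match
iv → no match
v → match
vi → match
vii → no match
viii → no match
Total matched: 3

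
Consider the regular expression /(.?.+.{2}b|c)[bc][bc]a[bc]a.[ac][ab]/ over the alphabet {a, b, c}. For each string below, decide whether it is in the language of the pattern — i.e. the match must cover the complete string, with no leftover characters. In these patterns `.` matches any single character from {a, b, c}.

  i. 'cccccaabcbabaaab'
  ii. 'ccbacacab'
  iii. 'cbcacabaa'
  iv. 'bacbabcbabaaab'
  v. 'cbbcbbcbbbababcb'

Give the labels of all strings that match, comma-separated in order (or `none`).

i → match
ii → match
iii → match
iv → match
v → match

i, ii, iii, iv, v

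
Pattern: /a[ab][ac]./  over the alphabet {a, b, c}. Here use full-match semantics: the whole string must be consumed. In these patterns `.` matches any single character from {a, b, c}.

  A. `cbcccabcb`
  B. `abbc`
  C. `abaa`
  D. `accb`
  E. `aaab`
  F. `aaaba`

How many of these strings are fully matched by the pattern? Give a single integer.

2

A → no match — must start with `a`
B → no match
C → match
D → no match
E → match
F → no match
Total matched: 2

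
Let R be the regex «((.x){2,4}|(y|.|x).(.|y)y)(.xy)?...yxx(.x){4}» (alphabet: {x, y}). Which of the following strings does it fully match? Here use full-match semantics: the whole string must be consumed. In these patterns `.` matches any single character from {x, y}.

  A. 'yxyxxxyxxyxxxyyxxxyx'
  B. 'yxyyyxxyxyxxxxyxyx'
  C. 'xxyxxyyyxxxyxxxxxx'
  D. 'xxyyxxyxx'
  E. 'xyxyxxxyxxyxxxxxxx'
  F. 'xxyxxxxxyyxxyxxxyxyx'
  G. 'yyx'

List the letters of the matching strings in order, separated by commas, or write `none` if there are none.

A → no match
B → no match
C → no match
D → no match
E → match
F → match
G → no match

E, F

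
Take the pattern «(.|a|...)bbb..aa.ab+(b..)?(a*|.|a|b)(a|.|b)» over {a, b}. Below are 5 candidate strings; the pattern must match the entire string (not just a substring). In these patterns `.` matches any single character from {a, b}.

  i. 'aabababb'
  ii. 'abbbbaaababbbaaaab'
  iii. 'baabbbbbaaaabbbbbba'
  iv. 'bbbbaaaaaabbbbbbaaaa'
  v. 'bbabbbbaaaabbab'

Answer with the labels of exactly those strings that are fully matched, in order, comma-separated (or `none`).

i → no match
ii → match
iii → match
iv → match
v → no match

ii, iii, iv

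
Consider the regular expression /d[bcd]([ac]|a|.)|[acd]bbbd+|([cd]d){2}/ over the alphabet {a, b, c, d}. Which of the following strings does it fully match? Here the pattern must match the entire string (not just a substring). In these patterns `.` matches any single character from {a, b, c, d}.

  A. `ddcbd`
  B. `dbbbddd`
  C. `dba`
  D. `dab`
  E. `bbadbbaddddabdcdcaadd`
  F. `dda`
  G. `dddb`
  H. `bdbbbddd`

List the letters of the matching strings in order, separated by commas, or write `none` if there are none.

A → no match
B → match
C → match
D → no match
E → no match
F → match
G → no match
H → no match

B, C, F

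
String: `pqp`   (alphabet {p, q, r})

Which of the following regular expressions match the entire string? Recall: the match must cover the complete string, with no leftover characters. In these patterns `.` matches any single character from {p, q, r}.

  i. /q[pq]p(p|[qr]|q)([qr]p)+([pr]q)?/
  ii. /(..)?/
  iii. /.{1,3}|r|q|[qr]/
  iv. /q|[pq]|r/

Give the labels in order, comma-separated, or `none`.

i → no match — must start with `q`
ii → no match
iii → match
iv → no match

iii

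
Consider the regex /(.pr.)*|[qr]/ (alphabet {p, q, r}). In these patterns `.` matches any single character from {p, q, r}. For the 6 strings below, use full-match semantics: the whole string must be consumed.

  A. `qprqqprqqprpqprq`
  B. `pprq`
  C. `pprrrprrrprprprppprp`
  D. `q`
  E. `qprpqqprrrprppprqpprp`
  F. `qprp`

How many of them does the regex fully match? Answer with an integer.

5

A → match
B → match
C → match
D → match
E → no match
F → match
Total matched: 5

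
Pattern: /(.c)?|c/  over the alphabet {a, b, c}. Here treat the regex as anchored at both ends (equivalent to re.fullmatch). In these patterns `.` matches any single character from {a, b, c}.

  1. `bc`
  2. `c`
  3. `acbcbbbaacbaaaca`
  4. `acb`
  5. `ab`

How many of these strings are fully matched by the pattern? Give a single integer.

2

1 → match
2 → match
3 → no match
4 → no match
5 → no match
Total matched: 2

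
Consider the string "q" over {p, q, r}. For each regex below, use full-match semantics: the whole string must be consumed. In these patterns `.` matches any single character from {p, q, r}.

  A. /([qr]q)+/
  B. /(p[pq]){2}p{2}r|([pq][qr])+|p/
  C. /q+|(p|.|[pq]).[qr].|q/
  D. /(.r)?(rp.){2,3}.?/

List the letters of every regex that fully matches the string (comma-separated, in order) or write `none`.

C

A → no match
B → no match
C → match
D → no match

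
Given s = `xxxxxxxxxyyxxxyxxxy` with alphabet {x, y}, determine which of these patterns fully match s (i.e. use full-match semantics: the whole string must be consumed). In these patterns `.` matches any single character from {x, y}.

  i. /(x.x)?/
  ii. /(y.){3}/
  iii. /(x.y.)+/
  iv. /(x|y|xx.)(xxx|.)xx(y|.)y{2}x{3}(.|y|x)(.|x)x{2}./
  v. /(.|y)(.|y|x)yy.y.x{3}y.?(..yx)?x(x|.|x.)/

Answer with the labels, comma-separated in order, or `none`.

iv

i → no match
ii → no match — must start with `y`
iii → no match
iv → match
v → no match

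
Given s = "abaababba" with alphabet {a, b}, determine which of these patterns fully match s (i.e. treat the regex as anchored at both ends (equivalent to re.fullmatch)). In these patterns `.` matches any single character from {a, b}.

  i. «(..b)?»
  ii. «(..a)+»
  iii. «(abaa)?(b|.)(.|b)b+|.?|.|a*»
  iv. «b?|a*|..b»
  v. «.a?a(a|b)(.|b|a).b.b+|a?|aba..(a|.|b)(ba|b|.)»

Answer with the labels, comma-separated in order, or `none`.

i → no match
ii → match
iii → no match
iv → no match
v → no match

ii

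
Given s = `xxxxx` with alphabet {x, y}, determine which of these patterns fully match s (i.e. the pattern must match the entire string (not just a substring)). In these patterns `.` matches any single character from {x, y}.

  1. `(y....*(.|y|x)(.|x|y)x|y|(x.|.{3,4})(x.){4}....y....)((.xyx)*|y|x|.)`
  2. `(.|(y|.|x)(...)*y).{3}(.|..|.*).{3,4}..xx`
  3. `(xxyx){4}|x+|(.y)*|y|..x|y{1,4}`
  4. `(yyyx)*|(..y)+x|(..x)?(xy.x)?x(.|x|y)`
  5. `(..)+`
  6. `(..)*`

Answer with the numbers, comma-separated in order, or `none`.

1 → no match
2 → no match
3 → match
4 → match
5 → no match
6 → no match

3, 4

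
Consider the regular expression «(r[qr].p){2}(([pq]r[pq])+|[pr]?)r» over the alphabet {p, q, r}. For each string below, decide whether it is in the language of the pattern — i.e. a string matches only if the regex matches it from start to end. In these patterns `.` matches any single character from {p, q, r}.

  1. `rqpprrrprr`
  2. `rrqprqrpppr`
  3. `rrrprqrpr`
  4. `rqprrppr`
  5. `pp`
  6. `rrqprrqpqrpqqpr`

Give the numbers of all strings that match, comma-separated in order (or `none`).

1, 3

1 → match
2 → no match
3 → match
4 → no match
5 → no match — must start with `r`
6 → no match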